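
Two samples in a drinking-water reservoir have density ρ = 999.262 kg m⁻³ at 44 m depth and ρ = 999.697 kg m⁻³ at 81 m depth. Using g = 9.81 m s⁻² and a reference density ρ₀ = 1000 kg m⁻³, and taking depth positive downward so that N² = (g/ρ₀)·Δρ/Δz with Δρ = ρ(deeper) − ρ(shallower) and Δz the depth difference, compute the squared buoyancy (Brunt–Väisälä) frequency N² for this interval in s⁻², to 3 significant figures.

Δρ = 999.697 − 999.262 = 0.435 kg m⁻³ over Δz = 81 − 44 = 37 m.
N² = (9.81/1000) × (0.435/37) = 1.1533 × 10⁻⁴ s⁻² ≈ 1.15 × 10⁻⁴ s⁻².

1.15 × 10⁻⁴ s⁻²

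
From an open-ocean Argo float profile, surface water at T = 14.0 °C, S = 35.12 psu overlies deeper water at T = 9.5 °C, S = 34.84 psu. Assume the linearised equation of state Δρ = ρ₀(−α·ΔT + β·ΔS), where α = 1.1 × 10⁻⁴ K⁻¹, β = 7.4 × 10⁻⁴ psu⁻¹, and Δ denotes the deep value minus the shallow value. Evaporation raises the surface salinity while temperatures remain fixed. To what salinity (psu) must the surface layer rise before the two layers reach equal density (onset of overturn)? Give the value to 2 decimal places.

Neutral buoyancy requires −α(T_deep − T_surf) + β(S_deep − S_surf′) = 0.
S_surf′ = S_deep − (α/β)·ΔT = 34.84 − (1.1 × 10⁻⁴/7.4 × 10⁻⁴)·(-4.5) = 35.5089 psu.
Increase required: 35.5089 − 35.12 = 0.3889 psu.

35.51 psu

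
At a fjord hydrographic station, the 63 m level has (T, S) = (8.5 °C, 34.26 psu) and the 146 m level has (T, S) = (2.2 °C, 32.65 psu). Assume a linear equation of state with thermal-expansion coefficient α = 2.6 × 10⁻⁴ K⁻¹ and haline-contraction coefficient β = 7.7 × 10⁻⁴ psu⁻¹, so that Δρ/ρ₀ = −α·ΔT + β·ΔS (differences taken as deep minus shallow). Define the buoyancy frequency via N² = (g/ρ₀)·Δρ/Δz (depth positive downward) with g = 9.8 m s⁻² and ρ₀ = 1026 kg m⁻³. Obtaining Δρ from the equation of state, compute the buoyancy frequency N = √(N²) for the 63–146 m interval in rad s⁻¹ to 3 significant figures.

6.86 × 10⁻³ rad s⁻¹

ΔT = -6.3 K, ΔS = -1.61 psu (deep − shallow).
Δρ/ρ₀ = −αΔT + βΔS = 1.638 × 10⁻³ − 1.2397 × 10⁻³ = 3.983 × 10⁻⁴, so Δρ ≈ 0.4087 kg m⁻³.
N² = (g/ρ₀)·Δρ/Δz = g·(Δρ/ρ₀)/Δz = 9.8 × 3.983 × 10⁻⁴ / 83 = 4.7028 × 10⁻⁵ s⁻².
N = √(4.7028 × 10⁻⁵) = 6.8577 × 10⁻³ rad s⁻¹ ≈ 6.86 × 10⁻³ rad s⁻¹.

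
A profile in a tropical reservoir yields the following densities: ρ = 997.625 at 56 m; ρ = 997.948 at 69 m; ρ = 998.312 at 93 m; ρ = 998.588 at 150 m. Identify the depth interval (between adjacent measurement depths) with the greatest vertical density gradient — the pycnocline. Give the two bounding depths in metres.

Compute the density gradient over each adjacent pair:
  56–69 m: Δρ/Δz = 0.323/13 = 0.025 kg m⁻⁴
  69–93 m: Δρ/Δz = 0.364/24 = 0.015 kg m⁻⁴
  93–150 m: Δρ/Δz = 0.276/57 = 4.8 × 10⁻³ kg m⁻⁴
The largest gradient is in the 56–69 m interval — the pycnocline.

56–69 m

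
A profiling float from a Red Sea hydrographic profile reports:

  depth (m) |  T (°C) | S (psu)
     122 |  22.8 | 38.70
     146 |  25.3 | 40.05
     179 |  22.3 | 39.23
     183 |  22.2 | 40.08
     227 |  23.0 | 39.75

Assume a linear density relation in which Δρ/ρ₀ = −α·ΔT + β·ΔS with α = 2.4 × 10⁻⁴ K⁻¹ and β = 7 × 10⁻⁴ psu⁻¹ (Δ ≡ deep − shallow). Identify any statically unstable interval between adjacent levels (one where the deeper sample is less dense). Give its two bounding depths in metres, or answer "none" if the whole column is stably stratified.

Evaluate Δρ/ρ₀ = −αΔT + βΔS across each adjacent pair:
  122–146 m: −αΔT+βΔS = −(2.4 × 10⁻⁴)(+2.5)+(7 × 10⁻⁴)(+1.35) = 3.5 × 10⁻⁴ → stable
  146–179 m: −αΔT+βΔS = −(2.4 × 10⁻⁴)(-3.0)+(7 × 10⁻⁴)(-0.82) = 1.5 × 10⁻⁴ → stable
  179–183 m: −αΔT+βΔS = −(2.4 × 10⁻⁴)(-0.1)+(7 × 10⁻⁴)(+0.85) = 6.2 × 10⁻⁴ → stable
  183–227 m: −αΔT+βΔS = −(2.4 × 10⁻⁴)(+0.8)+(7 × 10⁻⁴)(-0.33) = -4.2 × 10⁻⁴ → UNSTABLE
The 183–227 m interval has Δρ < 0: lighter water underlies denser water.

183–227 m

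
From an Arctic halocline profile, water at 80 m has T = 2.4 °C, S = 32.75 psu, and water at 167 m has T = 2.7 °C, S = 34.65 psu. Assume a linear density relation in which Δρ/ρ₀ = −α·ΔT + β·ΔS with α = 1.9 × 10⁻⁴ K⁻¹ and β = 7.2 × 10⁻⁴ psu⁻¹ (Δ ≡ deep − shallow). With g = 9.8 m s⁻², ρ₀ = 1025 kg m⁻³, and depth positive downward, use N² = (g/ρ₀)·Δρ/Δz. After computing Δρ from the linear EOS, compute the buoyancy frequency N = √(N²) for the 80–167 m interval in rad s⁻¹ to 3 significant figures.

ΔT = +0.3 K, ΔS = +1.90 psu (deep − shallow).
Δρ/ρ₀ = −αΔT + βΔS = -5.70 × 10⁻⁵ + 1.368 × 10⁻³ = 1.311 × 10⁻³, so Δρ ≈ 1.344 kg m⁻³.
N² = (g/ρ₀)·Δρ/Δz = g·(Δρ/ρ₀)/Δz = 9.8 × 1.311 × 10⁻³ / 87 = 1.4768 × 10⁻⁴ s⁻².
N = √(1.4768 × 10⁻⁴) = 0.012152 rad s⁻¹ ≈ 0.0122 rad s⁻¹.

0.0122 rad s⁻¹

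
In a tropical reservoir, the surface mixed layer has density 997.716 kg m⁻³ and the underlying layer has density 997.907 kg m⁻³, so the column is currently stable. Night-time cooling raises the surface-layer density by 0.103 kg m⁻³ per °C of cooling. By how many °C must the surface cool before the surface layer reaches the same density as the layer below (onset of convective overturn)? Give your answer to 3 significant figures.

Density deficit of the surface layer: 997.907 − 997.716 = 0.191 kg m⁻³.
Required change = 0.191 / 0.103 = 1.85 °C.

1.85 °C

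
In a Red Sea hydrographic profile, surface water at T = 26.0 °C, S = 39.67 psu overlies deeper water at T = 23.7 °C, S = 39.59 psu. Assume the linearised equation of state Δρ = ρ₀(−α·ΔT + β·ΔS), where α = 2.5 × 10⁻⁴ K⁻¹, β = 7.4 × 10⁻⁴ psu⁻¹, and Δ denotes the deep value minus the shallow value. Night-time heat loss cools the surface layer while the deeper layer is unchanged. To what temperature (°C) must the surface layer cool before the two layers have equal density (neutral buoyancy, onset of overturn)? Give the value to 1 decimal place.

23.9 °C

Neutral buoyancy requires Δρ = 0, i.e. −α(T_deep − T_surf′) + β(S_deep − S_surf) = 0.
T_surf′ = T_deep − (β/α)·ΔS = 23.7 − (7.4 × 10⁻⁴/2.5 × 10⁻⁴)·(-0.08) = 23.937 °C.
Cooling required: 26.0 − (23.937) = 2.063 °C.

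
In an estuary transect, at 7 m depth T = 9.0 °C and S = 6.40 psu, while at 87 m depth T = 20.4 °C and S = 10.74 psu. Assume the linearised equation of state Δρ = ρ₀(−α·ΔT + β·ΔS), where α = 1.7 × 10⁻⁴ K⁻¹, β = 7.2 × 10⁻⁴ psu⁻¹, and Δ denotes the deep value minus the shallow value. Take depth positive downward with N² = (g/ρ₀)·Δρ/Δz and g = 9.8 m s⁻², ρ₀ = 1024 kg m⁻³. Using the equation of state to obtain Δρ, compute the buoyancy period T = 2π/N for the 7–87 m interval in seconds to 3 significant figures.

ΔT = +11.4 K, ΔS = +4.34 psu (deep − shallow).
Δρ/ρ₀ = −αΔT + βΔS = -1.938 × 10⁻³ + 3.1248 × 10⁻³ = 1.1868 × 10⁻³, so Δρ ≈ 1.215 kg m⁻³.
N² = (g/ρ₀)·Δρ/Δz = g·(Δρ/ρ₀)/Δz = 9.8 × 1.1868 × 10⁻³ / 80 = 1.4538 × 10⁻⁴ s⁻².
N = √(1.4538 × 10⁻⁴) = 0.012057 rad s⁻¹ → T = 2π/N = 521.12 s ≈ 521 s.

521 s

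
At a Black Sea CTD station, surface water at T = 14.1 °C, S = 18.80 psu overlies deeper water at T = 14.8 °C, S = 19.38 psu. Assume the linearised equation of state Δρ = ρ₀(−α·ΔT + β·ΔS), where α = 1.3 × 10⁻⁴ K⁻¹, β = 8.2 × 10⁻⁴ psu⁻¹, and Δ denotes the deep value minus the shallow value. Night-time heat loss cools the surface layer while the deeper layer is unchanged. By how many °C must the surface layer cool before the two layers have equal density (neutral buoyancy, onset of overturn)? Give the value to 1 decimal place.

Neutral buoyancy requires Δρ = 0, i.e. −α(T_deep − T_surf′) + β(S_deep − S_surf) = 0.
T_surf′ = T_deep − (β/α)·ΔS = 14.8 − (8.2 × 10⁻⁴/1.3 × 10⁻⁴)·(+0.58) = 11.142 °C.
Cooling required: 14.1 − (11.142) = 2.958 °C.

3.0 °C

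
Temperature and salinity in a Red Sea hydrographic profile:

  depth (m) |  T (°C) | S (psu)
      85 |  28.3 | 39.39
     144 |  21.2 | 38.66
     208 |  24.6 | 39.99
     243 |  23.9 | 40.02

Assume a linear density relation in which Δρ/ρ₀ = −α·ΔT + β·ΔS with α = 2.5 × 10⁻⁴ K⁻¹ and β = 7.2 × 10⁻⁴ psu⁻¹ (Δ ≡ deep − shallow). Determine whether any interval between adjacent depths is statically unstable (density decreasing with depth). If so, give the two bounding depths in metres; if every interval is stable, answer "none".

none

Evaluate Δρ/ρ₀ = −αΔT + βΔS across each adjacent pair:
  85–144 m: −αΔT+βΔS = −(2.5 × 10⁻⁴)(-7.1)+(7.2 × 10⁻⁴)(-0.73) = 1.2 × 10⁻³ → stable
  144–208 m: −αΔT+βΔS = −(2.5 × 10⁻⁴)(+3.4)+(7.2 × 10⁻⁴)(+1.33) = 1.1 × 10⁻⁴ → stable
  208–243 m: −αΔT+βΔS = −(2.5 × 10⁻⁴)(-0.7)+(7.2 × 10⁻⁴)(+0.03) = 2.0 × 10⁻⁴ → stable
Every interval has Δρ > 0: the column is stably stratified throughout.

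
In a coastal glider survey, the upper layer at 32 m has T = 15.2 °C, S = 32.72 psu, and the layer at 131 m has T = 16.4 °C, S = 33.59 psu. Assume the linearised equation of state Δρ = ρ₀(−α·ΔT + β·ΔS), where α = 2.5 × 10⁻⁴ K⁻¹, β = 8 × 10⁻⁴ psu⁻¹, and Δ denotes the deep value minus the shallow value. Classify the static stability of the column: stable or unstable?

ΔT = 16.4 − 15.2 = +1.2 K and ΔS = 33.59 − 32.72 = +0.87 psu (deep − shallow).
−αΔT = -3.00 × 10⁻⁴; βΔS = 6.96 × 10⁻⁴; sum Δρ/ρ₀ = 3.96 × 10⁻⁴.
Δρ/ρ₀ > 0, so Δρ > 0: deeper water is denser → statically stable.

stable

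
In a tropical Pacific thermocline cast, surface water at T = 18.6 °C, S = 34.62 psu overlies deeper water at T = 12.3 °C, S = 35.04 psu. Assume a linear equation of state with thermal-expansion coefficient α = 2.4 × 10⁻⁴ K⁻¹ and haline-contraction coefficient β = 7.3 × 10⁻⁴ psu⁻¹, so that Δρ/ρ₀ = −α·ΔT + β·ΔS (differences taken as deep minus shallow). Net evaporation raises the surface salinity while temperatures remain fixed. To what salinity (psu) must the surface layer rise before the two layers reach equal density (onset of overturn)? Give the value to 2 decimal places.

Neutral buoyancy requires −α(T_deep − T_surf) + β(S_deep − S_surf′) = 0.
S_surf′ = S_deep − (α/β)·ΔT = 35.04 − (2.4 × 10⁻⁴/7.3 × 10⁻⁴)·(-6.3) = 37.1112 psu.
Increase required: 37.1112 − 34.62 = 2.4912 psu.

37.11 psu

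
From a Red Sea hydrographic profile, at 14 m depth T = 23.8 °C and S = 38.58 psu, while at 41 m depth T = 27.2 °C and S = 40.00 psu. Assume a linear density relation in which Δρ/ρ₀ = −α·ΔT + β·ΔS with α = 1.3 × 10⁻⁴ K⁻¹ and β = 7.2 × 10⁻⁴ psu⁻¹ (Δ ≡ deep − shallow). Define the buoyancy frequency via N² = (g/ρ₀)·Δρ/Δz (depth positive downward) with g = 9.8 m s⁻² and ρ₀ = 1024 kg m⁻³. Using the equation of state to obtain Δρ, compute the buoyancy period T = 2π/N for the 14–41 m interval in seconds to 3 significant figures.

433 s

ΔT = +3.4 K, ΔS = +1.42 psu (deep − shallow).
Δρ/ρ₀ = −αΔT + βΔS = -4.42 × 10⁻⁴ + 1.0224 × 10⁻³ = 5.804 × 10⁻⁴, so Δρ ≈ 0.5943 kg m⁻³.
N² = (g/ρ₀)·Δρ/Δz = g·(Δρ/ρ₀)/Δz = 9.8 × 5.804 × 10⁻⁴ / 27 = 2.1066 × 10⁻⁴ s⁻².
N = √(2.1066 × 10⁻⁴) = 0.014514 rad s⁻¹ → T = 2π/N = 432.91 s ≈ 433 s.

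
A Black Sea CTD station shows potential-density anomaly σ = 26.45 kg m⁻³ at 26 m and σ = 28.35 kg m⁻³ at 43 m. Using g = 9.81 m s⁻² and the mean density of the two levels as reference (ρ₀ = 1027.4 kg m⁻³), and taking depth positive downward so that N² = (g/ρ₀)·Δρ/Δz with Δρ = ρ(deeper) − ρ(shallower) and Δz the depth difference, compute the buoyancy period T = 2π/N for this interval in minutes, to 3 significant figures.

3.21 min

Δρ = 1028.35 − 1026.45 = 1.90 kg m⁻³ over Δz = 43 − 26 = 17 m.
N² = (9.81/1027.4) × (1.90/17) = 1.0672 × 10⁻³ s⁻².
N = √(1.0672 × 10⁻³) = 0.032668 rad s⁻¹, so T = 2π/N = 192.33 s = 3.2055 min ≈ 3.21 min.
N² > 0, so the interval is statically stable.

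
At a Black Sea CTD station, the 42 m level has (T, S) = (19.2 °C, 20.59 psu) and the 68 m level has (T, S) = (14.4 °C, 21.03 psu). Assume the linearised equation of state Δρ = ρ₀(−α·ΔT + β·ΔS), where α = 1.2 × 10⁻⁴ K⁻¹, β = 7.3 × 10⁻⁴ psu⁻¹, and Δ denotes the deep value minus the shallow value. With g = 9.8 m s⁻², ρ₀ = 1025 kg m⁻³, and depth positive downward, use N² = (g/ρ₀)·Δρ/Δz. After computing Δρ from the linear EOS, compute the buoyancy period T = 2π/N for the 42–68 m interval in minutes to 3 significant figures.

5.69 min

ΔT = -4.8 K, ΔS = +0.44 psu (deep − shallow).
Δρ/ρ₀ = −αΔT + βΔS = 5.76 × 10⁻⁴ + 3.212 × 10⁻⁴ = 8.972 × 10⁻⁴, so Δρ ≈ 0.9196 kg m⁻³.
N² = (g/ρ₀)·Δρ/Δz = g·(Δρ/ρ₀)/Δz = 9.8 × 8.972 × 10⁻⁴ / 26 = 3.3818 × 10⁻⁴ s⁻².
N = √(3.3818 × 10⁻⁴) = 0.018390 rad s⁻¹ → T = 2π/N = 341.66 s = 5.6943 min ≈ 5.69 min.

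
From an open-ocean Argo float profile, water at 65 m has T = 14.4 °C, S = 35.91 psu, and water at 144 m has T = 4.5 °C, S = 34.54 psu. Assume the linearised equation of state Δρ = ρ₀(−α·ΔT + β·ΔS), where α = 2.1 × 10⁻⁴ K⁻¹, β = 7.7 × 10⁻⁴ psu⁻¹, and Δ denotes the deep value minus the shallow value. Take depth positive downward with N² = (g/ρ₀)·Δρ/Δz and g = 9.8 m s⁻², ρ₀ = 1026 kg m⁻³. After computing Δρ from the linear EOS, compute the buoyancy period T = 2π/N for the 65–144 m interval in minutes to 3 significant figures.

9.29 min

ΔT = -9.9 K, ΔS = -1.37 psu (deep − shallow).
Δρ/ρ₀ = −αΔT + βΔS = 2.079 × 10⁻³ − 1.0549 × 10⁻³ = 1.0241 × 10⁻³, so Δρ ≈ 1.051 kg m⁻³.
N² = (g/ρ₀)·Δρ/Δz = g·(Δρ/ρ₀)/Δz = 9.8 × 1.0241 × 10⁻³ / 79 = 1.2704 × 10⁻⁴ s⁻².
N = √(1.2704 × 10⁻⁴) = 0.011271 rad s⁻¹ → T = 2π/N = 557.46 s = 9.2910 min ≈ 9.29 min.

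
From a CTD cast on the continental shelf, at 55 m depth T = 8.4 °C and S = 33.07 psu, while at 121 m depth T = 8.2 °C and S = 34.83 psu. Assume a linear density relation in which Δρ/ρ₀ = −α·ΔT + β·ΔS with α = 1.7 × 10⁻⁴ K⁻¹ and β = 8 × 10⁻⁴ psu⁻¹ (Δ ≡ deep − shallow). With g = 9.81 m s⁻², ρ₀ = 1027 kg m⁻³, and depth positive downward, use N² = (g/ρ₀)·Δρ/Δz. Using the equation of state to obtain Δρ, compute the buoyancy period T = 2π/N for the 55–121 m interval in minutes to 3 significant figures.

ΔT = -0.2 K, ΔS = +1.76 psu (deep − shallow).
Δρ/ρ₀ = −αΔT + βΔS = 3.40 × 10⁻⁵ + 1.408 × 10⁻³ = 1.442 × 10⁻³, so Δρ ≈ 1.481 kg m⁻³.
N² = (g/ρ₀)·Δρ/Δz = g·(Δρ/ρ₀)/Δz = 9.81 × 1.442 × 10⁻³ / 66 = 2.1433 × 10⁻⁴ s⁻².
N = √(2.1433 × 10⁻⁴) = 0.014640 rad s⁻¹ → T = 2π/N = 429.18 s = 7.1530 min ≈ 7.15 min.

7.15 min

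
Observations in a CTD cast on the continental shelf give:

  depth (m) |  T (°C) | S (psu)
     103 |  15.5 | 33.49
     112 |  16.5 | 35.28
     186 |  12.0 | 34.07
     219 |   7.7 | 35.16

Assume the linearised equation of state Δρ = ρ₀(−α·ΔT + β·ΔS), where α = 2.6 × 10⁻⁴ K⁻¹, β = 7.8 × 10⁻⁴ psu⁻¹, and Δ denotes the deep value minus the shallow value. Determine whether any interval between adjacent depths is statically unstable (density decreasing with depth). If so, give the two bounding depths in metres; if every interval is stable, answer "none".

none

Evaluate Δρ/ρ₀ = −αΔT + βΔS across each adjacent pair:
  103–112 m: −αΔT+βΔS = −(2.6 × 10⁻⁴)(+1.0)+(7.8 × 10⁻⁴)(+1.79) = 1.1 × 10⁻³ → stable
  112–186 m: −αΔT+βΔS = −(2.6 × 10⁻⁴)(-4.5)+(7.8 × 10⁻⁴)(-1.21) = 2.3 × 10⁻⁴ → stable
  186–219 m: −αΔT+βΔS = −(2.6 × 10⁻⁴)(-4.3)+(7.8 × 10⁻⁴)(+1.09) = 2.0 × 10⁻³ → stable
Every interval has Δρ > 0: the column is stably stratified throughout.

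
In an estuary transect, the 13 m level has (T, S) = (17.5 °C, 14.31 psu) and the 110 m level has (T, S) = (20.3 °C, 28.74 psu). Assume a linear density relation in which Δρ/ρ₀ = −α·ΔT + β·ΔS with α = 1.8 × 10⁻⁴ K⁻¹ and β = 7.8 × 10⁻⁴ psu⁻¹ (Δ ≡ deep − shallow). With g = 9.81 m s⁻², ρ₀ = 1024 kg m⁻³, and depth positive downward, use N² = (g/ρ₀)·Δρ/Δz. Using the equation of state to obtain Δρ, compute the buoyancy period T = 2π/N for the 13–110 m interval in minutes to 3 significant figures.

ΔT = +2.8 K, ΔS = +14.43 psu (deep − shallow).
Δρ/ρ₀ = −αΔT + βΔS = -5.04 × 10⁻⁴ + 0.0112554 = 0.0107514, so Δρ ≈ 11.01 kg m⁻³.
N² = (g/ρ₀)·Δρ/Δz = g·(Δρ/ρ₀)/Δz = 9.81 × 0.0107514 / 97 = 1.0873 × 10⁻³ s⁻².
N = √(1.0873 × 10⁻³) = 0.032974 rad s⁻¹ → T = 2π/N = 190.55 s = 3.1758 min ≈ 3.18 min.

3.18 min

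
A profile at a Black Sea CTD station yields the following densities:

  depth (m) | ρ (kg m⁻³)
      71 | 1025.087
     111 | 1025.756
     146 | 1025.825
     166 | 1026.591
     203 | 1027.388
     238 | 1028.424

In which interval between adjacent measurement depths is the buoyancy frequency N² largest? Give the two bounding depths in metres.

Compute the density gradient over each adjacent pair:
  71–111 m: Δρ/Δz = 0.669/40 = 0.017 kg m⁻⁴
  111–146 m: Δρ/Δz = 0.069/35 = 2.0 × 10⁻³ kg m⁻⁴
  146–166 m: Δρ/Δz = 0.766/20 = 0.038 kg m⁻⁴
  166–203 m: Δρ/Δz = 0.797/37 = 0.022 kg m⁻⁴
  203–238 m: Δρ/Δz = 1.036/35 = 0.030 kg m⁻⁴
The largest gradient is in the 146–166 m interval — the pycnocline.

146–166 m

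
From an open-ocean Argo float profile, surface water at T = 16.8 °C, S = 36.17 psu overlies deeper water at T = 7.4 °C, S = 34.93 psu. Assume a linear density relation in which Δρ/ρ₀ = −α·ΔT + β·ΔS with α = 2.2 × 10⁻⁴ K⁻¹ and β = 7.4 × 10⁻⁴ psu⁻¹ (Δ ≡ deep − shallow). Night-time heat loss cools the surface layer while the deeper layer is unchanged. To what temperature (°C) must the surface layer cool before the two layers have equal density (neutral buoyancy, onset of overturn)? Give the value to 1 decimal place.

11.6 °C

Neutral buoyancy requires Δρ = 0, i.e. −α(T_deep − T_surf′) + β(S_deep − S_surf) = 0.
T_surf′ = T_deep − (β/α)·ΔS = 7.4 − (7.4 × 10⁻⁴/2.2 × 10⁻⁴)·(-1.24) = 11.571 °C.
Cooling required: 16.8 − (11.571) = 5.229 °C.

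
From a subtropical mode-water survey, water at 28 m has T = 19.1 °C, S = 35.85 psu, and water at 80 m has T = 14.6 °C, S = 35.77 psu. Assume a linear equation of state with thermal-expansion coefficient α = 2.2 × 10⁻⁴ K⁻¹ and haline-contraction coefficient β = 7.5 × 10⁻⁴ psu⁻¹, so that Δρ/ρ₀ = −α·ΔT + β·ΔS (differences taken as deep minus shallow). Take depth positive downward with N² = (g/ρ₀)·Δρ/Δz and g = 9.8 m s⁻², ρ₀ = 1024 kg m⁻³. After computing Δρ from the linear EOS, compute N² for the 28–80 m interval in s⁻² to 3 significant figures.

1.75 × 10⁻⁴ s⁻²

ΔT = -4.5 K, ΔS = -0.08 psu (deep − shallow).
Δρ/ρ₀ = −αΔT + βΔS = 9.90 × 10⁻⁴ − 6.00 × 10⁻⁵ = 9.30 × 10⁻⁴, so Δρ ≈ 0.9523 kg m⁻³.
N² = (g/ρ₀)·Δρ/Δz = g·(Δρ/ρ₀)/Δz = 9.8 × 9.30 × 10⁻⁴ / 52 = 1.7527 × 10⁻⁴ s⁻² ≈ 1.75 × 10⁻⁴ s⁻².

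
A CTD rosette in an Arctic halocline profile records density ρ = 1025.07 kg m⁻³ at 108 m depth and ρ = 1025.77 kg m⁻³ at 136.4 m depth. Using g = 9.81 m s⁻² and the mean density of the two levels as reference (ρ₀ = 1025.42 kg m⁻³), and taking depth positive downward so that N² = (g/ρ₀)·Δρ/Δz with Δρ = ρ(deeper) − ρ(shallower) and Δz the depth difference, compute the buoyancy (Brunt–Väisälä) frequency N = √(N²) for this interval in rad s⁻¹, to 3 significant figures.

Δρ = 1025.77 − 1025.07 = 0.70 kg m⁻³ over Δz = 136.4 − 108 = 28.4 m.
N² = (9.81/1025.42) × (0.70/28.4) = 2.3580 × 10⁻⁴ s⁻².
N = √(2.3580 × 10⁻⁴) = 0.015356 rad s⁻¹ ≈ 0.0154 rad s⁻¹.

0.0154 rad s⁻¹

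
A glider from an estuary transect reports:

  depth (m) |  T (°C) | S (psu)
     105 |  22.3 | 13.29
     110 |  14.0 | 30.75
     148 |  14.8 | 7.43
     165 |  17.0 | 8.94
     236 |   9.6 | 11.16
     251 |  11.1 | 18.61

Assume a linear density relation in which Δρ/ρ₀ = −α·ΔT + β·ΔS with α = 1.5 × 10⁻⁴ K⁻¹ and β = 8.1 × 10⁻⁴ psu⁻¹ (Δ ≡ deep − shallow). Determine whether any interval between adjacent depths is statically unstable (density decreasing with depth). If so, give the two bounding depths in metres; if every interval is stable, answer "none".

110–148 m

Evaluate Δρ/ρ₀ = −αΔT + βΔS across each adjacent pair:
  105–110 m: −αΔT+βΔS = −(1.5 × 10⁻⁴)(-8.3)+(8.1 × 10⁻⁴)(+17.46) = 0.015 → stable
  110–148 m: −αΔT+βΔS = −(1.5 × 10⁻⁴)(+0.8)+(8.1 × 10⁻⁴)(-23.32) = -0.019 → UNSTABLE
  148–165 m: −αΔT+βΔS = −(1.5 × 10⁻⁴)(+2.2)+(8.1 × 10⁻⁴)(+1.51) = 8.9 × 10⁻⁴ → stable
  165–236 m: −αΔT+βΔS = −(1.5 × 10⁻⁴)(-7.4)+(8.1 × 10⁻⁴)(+2.22) = 2.9 × 10⁻³ → stable
  236–251 m: −αΔT+βΔS = −(1.5 × 10⁻⁴)(+1.5)+(8.1 × 10⁻⁴)(+7.45) = 5.8 × 10⁻³ → stable
The 110–148 m interval has Δρ < 0: lighter water underlies denser water.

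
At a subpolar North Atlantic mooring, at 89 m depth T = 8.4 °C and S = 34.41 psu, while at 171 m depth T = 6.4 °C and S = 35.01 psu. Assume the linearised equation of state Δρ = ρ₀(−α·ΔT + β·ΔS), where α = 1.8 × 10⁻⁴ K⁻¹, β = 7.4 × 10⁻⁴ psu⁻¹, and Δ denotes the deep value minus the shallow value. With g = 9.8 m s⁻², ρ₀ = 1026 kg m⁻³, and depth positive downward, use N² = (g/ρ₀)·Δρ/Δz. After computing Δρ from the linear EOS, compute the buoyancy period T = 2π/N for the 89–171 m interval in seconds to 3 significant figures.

641 s

ΔT = -2.0 K, ΔS = +0.60 psu (deep − shallow).
Δρ/ρ₀ = −αΔT + βΔS = 3.60 × 10⁻⁴ + 4.44 × 10⁻⁴ = 8.04 × 10⁻⁴, so Δρ ≈ 0.8249 kg m⁻³.
N² = (g/ρ₀)·Δρ/Δz = g·(Δρ/ρ₀)/Δz = 9.8 × 8.04 × 10⁻⁴ / 82 = 9.6088 × 10⁻⁵ s⁻².
N = √(9.6088 × 10⁻⁵) = 9.8024 × 10⁻³ rad s⁻¹ → T = 2π/N = 640.98 s ≈ 641 s.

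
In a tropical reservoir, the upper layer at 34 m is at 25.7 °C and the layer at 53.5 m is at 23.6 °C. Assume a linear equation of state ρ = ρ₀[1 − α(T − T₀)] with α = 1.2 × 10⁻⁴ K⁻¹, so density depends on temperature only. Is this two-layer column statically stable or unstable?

ΔT = 23.6 − 25.7 = -2.1 K, so Δρ/ρ₀ = −αΔT = 2.52 × 10⁻⁴.
Δρ/ρ₀ > 0, so Δρ > 0: deeper water is denser → statically stable.

stable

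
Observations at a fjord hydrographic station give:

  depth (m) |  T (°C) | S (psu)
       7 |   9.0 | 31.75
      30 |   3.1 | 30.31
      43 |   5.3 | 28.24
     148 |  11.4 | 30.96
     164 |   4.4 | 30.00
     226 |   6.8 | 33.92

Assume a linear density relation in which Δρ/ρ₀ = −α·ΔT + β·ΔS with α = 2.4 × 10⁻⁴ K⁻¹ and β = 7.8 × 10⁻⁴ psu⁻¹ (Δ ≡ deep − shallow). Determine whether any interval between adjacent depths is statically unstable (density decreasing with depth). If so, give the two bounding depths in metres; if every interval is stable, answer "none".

Evaluate Δρ/ρ₀ = −αΔT + βΔS across each adjacent pair:
  7–30 m: −αΔT+βΔS = −(2.4 × 10⁻⁴)(-5.9)+(7.8 × 10⁻⁴)(-1.44) = 2.9 × 10⁻⁴ → stable
  30–43 m: −αΔT+βΔS = −(2.4 × 10⁻⁴)(+2.2)+(7.8 × 10⁻⁴)(-2.07) = -2.1 × 10⁻³ → UNSTABLE
  43–148 m: −αΔT+βΔS = −(2.4 × 10⁻⁴)(+6.1)+(7.8 × 10⁻⁴)(+2.72) = 6.6 × 10⁻⁴ → stable
  148–164 m: −αΔT+βΔS = −(2.4 × 10⁻⁴)(-7.0)+(7.8 × 10⁻⁴)(-0.96) = 9.3 × 10⁻⁴ → stable
  164–226 m: −αΔT+βΔS = −(2.4 × 10⁻⁴)(+2.4)+(7.8 × 10⁻⁴)(+3.92) = 2.5 × 10⁻³ → stable
The 30–43 m interval has Δρ < 0: lighter water underlies denser water.

30–43 m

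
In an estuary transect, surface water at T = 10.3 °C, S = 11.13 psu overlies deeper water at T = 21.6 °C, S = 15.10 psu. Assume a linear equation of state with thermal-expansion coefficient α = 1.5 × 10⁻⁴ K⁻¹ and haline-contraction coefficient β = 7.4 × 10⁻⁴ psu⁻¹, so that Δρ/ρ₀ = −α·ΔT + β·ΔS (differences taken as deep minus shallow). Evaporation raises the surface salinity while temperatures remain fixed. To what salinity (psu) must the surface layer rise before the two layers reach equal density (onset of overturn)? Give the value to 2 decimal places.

12.81 psu

Neutral buoyancy requires −α(T_deep − T_surf) + β(S_deep − S_surf′) = 0.
S_surf′ = S_deep − (α/β)·ΔT = 15.10 − (1.5 × 10⁻⁴/7.4 × 10⁻⁴)·(+11.3) = 12.8095 psu.
Increase required: 12.8095 − 11.13 = 1.6795 psu.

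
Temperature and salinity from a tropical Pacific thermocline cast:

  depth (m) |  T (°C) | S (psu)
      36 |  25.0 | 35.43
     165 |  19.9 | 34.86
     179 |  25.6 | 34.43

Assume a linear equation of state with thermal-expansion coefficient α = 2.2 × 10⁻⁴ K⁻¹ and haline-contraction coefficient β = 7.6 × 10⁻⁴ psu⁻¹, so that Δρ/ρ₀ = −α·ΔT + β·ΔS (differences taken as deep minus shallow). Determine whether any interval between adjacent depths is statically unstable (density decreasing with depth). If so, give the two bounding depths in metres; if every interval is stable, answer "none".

165–179 m

Evaluate Δρ/ρ₀ = −αΔT + βΔS across each adjacent pair:
  36–165 m: −αΔT+βΔS = −(2.2 × 10⁻⁴)(-5.1)+(7.6 × 10⁻⁴)(-0.57) = 6.9 × 10⁻⁴ → stable
  165–179 m: −αΔT+βΔS = −(2.2 × 10⁻⁴)(+5.7)+(7.6 × 10⁻⁴)(-0.43) = -1.6 × 10⁻³ → UNSTABLE
The 165–179 m interval has Δρ < 0: lighter water underlies denser water.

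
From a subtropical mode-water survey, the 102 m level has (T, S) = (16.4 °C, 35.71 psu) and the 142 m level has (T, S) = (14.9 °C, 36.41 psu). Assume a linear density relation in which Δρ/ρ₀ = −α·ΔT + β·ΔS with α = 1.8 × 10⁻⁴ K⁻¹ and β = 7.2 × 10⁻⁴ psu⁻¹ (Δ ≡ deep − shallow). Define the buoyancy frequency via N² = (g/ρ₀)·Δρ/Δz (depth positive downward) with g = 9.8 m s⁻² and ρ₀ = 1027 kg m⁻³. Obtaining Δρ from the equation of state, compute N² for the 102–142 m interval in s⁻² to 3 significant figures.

1.90 × 10⁻⁴ s⁻²

ΔT = -1.5 K, ΔS = +0.70 psu (deep − shallow).
Δρ/ρ₀ = −αΔT + βΔS = 2.70 × 10⁻⁴ + 5.04 × 10⁻⁴ = 7.74 × 10⁻⁴, so Δρ ≈ 0.7949 kg m⁻³.
N² = (g/ρ₀)·Δρ/Δz = g·(Δρ/ρ₀)/Δz = 9.8 × 7.74 × 10⁻⁴ / 40 = 1.8963 × 10⁻⁴ s⁻² ≈ 1.90 × 10⁻⁴ s⁻².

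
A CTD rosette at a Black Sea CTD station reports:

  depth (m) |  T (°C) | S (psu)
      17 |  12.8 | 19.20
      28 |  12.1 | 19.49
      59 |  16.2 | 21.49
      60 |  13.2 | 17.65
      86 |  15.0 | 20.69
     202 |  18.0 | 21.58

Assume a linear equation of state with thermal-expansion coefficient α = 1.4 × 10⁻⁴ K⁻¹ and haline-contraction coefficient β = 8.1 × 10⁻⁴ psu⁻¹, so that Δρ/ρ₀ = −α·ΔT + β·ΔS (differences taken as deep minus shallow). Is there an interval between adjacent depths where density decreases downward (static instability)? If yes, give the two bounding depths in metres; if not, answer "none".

Evaluate Δρ/ρ₀ = −αΔT + βΔS across each adjacent pair:
  17–28 m: −αΔT+βΔS = −(1.4 × 10⁻⁴)(-0.7)+(8.1 × 10⁻⁴)(+0.29) = 3.3 × 10⁻⁴ → stable
  28–59 m: −αΔT+βΔS = −(1.4 × 10⁻⁴)(+4.1)+(8.1 × 10⁻⁴)(+2.00) = 1.0 × 10⁻³ → stable
  59–60 m: −αΔT+βΔS = −(1.4 × 10⁻⁴)(-3.0)+(8.1 × 10⁻⁴)(-3.84) = -2.7 × 10⁻³ → UNSTABLE
  60–86 m: −αΔT+βΔS = −(1.4 × 10⁻⁴)(+1.8)+(8.1 × 10⁻⁴)(+3.04) = 2.2 × 10⁻³ → stable
  86–202 m: −αΔT+βΔS = −(1.4 × 10⁻⁴)(+3.0)+(8.1 × 10⁻⁴)(+0.89) = 3.0 × 10⁻⁴ → stable
The 59–60 m interval has Δρ < 0: lighter water underlies denser water.

59–60 m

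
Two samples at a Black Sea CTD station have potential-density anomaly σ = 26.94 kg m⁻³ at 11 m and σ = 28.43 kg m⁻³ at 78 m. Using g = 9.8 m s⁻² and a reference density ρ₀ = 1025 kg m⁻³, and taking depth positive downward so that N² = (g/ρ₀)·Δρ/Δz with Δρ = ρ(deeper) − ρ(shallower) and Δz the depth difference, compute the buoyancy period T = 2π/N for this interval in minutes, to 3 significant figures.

7.18 min

Δρ = 1028.43 − 1026.94 = 1.49 kg m⁻³ over Δz = 78 − 11 = 67 m.
N² = (9.8/1025) × (1.49/67) = 2.1262 × 10⁻⁴ s⁻².
N = √(2.1262 × 10⁻⁴) = 0.014581 rad s⁻¹, so T = 2π/N = 430.92 s = 7.1820 min ≈ 7.18 min.
Since Δρ > 0 the layer is stably stratified.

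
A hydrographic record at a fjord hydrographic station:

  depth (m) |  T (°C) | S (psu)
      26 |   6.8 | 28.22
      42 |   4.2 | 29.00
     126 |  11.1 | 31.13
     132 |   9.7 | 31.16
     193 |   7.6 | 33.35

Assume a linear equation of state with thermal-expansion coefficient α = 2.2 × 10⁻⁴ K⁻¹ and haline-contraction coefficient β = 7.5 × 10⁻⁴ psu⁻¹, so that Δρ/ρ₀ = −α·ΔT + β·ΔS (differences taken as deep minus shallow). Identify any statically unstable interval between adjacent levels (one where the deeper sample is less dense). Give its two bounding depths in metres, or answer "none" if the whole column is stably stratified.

none

Evaluate Δρ/ρ₀ = −αΔT + βΔS across each adjacent pair:
  26–42 m: −αΔT+βΔS = −(2.2 × 10⁻⁴)(-2.6)+(7.5 × 10⁻⁴)(+0.78) = 1.2 × 10⁻³ → stable
  42–126 m: −αΔT+βΔS = −(2.2 × 10⁻⁴)(+6.9)+(7.5 × 10⁻⁴)(+2.13) = 7.9 × 10⁻⁵ → stable
  126–132 m: −αΔT+βΔS = −(2.2 × 10⁻⁴)(-1.4)+(7.5 × 10⁻⁴)(+0.03) = 3.3 × 10⁻⁴ → stable
  132–193 m: −αΔT+βΔS = −(2.2 × 10⁻⁴)(-2.1)+(7.5 × 10⁻⁴)(+2.19) = 2.1 × 10⁻³ → stable
Every interval has Δρ > 0: the column is stably stratified throughout.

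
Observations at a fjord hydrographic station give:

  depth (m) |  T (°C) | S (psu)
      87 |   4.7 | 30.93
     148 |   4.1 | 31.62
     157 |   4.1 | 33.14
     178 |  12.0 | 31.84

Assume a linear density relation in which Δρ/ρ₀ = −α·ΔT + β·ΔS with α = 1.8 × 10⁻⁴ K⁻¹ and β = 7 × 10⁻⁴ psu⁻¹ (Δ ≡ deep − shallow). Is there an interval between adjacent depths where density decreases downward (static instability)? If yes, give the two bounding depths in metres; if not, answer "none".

Evaluate Δρ/ρ₀ = −αΔT + βΔS across each adjacent pair:
  87–148 m: −αΔT+βΔS = −(1.8 × 10⁻⁴)(-0.6)+(7 × 10⁻⁴)(+0.69) = 5.9 × 10⁻⁴ → stable
  148–157 m: −αΔT+βΔS = −(1.8 × 10⁻⁴)(+0.0)+(7 × 10⁻⁴)(+1.52) = 1.1 × 10⁻³ → stable
  157–178 m: −αΔT+βΔS = −(1.8 × 10⁻⁴)(+7.9)+(7 × 10⁻⁴)(-1.30) = -2.3 × 10⁻³ → UNSTABLE
The 157–178 m interval has Δρ < 0: lighter water underlies denser water.

157–178 m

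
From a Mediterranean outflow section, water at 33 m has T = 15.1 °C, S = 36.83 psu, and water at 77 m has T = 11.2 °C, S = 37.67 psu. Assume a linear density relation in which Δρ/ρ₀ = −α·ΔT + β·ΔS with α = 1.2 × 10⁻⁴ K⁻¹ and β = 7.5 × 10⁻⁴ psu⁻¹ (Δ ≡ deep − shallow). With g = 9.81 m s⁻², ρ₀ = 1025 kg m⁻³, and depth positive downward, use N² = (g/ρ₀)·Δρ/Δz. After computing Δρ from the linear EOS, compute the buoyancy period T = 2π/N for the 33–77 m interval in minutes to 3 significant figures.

6.69 min

ΔT = -3.9 K, ΔS = +0.84 psu (deep − shallow).
Δρ/ρ₀ = −αΔT + βΔS = 4.68 × 10⁻⁴ + 6.30 × 10⁻⁴ = 1.098 × 10⁻³, so Δρ ≈ 1.125 kg m⁻³.
N² = (g/ρ₀)·Δρ/Δz = g·(Δρ/ρ₀)/Δz = 9.81 × 1.098 × 10⁻³ / 44 = 2.4480 × 10⁻⁴ s⁻².
N = √(2.4480 × 10⁻⁴) = 0.015646 rad s⁻¹ → T = 2π/N = 401.58 s = 6.6930 min ≈ 6.69 min.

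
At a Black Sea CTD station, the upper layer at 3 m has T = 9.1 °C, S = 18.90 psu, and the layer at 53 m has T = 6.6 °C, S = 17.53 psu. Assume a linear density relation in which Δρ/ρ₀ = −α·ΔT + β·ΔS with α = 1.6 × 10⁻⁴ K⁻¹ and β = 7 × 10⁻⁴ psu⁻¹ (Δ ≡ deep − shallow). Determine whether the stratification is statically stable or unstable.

ΔT = 6.6 − 9.1 = -2.5 K and ΔS = 17.53 − 18.90 = -1.37 psu (deep − shallow).
−αΔT = 4.00 × 10⁻⁴; βΔS = -9.59 × 10⁻⁴; sum Δρ/ρ₀ = -5.59 × 10⁻⁴.
Δρ/ρ₀ < 0, so Δρ < 0: deeper water is lighter → statically unstable; the column would overturn.

unstable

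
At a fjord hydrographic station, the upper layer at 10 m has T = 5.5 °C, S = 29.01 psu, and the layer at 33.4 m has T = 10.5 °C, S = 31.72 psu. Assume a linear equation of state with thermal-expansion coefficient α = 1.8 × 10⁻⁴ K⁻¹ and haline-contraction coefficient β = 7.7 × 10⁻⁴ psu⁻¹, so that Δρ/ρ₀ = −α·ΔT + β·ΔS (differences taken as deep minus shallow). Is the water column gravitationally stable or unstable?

stable

ΔT = 10.5 − 5.5 = +5.0 K and ΔS = 31.72 − 29.01 = +2.71 psu (deep − shallow).
−αΔT = -9.00 × 10⁻⁴; βΔS = 2.0867 × 10⁻³; sum Δρ/ρ₀ = 1.1867 × 10⁻³.
Δρ/ρ₀ > 0, so Δρ > 0: deeper water is denser → statically stable.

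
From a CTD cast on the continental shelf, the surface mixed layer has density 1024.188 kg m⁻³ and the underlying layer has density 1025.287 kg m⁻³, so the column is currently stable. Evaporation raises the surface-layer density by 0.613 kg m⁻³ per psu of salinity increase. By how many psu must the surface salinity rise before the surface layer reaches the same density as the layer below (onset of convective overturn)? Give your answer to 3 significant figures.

1.79 psu

Density deficit of the surface layer: 1025.287 − 1024.188 = 1.099 kg m⁻³.
Required change = 1.099 / 0.613 = 1.79 psu.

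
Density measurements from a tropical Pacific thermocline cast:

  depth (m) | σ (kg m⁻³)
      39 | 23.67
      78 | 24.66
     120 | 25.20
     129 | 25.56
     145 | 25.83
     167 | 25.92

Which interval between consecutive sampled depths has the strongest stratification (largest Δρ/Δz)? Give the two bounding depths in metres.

Compute the density gradient over each adjacent pair:
  39–78 m: Δρ/Δz = 0.99/39 = 0.025 kg m⁻⁴
  78–120 m: Δρ/Δz = 0.54/42 = 0.013 kg m⁻⁴
  120–129 m: Δρ/Δz = 0.36/9 = 0.040 kg m⁻⁴
  129–145 m: Δρ/Δz = 0.27/16 = 0.017 kg m⁻⁴
  145–167 m: Δρ/Δz = 0.09/22 = 4.1 × 10⁻³ kg m⁻⁴
The largest gradient is in the 120–129 m interval — the pycnocline.

120–129 m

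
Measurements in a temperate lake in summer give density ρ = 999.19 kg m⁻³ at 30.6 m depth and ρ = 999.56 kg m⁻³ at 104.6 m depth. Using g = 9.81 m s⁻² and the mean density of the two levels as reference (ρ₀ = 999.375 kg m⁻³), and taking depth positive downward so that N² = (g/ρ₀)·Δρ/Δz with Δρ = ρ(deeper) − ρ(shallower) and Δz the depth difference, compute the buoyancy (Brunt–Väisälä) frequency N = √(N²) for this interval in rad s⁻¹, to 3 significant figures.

Δρ = 999.56 − 999.19 = 0.37 kg m⁻³ over Δz = 104.6 − 30.6 = 74 m.
N² = (9.81/999.375) × (0.37/74) = 4.9081 × 10⁻⁵ s⁻².
N = √(4.9081 × 10⁻⁵) = 7.0058 × 10⁻³ rad s⁻¹ ≈ 7.01 × 10⁻³ rad s⁻¹.

7.01 × 10⁻³ rad s⁻¹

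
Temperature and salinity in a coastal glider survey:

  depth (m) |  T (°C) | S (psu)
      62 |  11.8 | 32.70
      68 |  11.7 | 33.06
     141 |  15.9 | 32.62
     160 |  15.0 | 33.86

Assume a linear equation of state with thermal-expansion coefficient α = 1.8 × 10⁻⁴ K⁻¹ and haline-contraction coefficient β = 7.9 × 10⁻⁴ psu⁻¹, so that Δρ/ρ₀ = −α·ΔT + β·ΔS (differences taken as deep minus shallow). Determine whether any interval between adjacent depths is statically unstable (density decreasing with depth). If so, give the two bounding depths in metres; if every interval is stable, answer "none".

Evaluate Δρ/ρ₀ = −αΔT + βΔS across each adjacent pair:
  62–68 m: −αΔT+βΔS = −(1.8 × 10⁻⁴)(-0.1)+(7.9 × 10⁻⁴)(+0.36) = 3.0 × 10⁻⁴ → stable
  68–141 m: −αΔT+βΔS = −(1.8 × 10⁻⁴)(+4.2)+(7.9 × 10⁻⁴)(-0.44) = -1.1 × 10⁻³ → UNSTABLE
  141–160 m: −αΔT+βΔS = −(1.8 × 10⁻⁴)(-0.9)+(7.9 × 10⁻⁴)(+1.24) = 1.1 × 10⁻³ → stable
The 68–141 m interval has Δρ < 0: lighter water underlies denser water.

68–141 m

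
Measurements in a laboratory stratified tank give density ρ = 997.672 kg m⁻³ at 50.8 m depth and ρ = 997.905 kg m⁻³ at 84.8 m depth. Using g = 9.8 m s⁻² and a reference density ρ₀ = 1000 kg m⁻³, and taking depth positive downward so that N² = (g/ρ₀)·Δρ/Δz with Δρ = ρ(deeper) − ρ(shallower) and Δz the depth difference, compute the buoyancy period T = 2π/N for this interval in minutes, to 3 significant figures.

12.8 min

Δρ = 997.905 − 997.672 = 0.233 kg m⁻³ over Δz = 84.8 − 50.8 = 34 m.
N² = (9.8/1000) × (0.233/34) = 6.7159 × 10⁻⁵ s⁻².
N = √(6.7159 × 10⁻⁵) = 8.1951 × 10⁻³ rad s⁻¹, so T = 2π/N = 766.70 s = 12.778 min ≈ 12.8 min.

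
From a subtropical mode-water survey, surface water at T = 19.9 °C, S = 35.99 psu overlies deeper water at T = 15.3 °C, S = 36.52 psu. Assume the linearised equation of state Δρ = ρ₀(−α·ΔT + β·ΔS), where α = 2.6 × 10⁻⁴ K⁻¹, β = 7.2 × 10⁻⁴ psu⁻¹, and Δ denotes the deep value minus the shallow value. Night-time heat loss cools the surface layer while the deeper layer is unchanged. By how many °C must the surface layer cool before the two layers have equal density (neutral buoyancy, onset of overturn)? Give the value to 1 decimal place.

Neutral buoyancy requires Δρ = 0, i.e. −α(T_deep − T_surf′) + β(S_deep − S_surf) = 0.
T_surf′ = T_deep − (β/α)·ΔS = 15.3 − (7.2 × 10⁻⁴/2.6 × 10⁻⁴)·(+0.53) = 13.832 °C.
Cooling required: 19.9 − (13.832) = 6.068 °C.

6.1 °C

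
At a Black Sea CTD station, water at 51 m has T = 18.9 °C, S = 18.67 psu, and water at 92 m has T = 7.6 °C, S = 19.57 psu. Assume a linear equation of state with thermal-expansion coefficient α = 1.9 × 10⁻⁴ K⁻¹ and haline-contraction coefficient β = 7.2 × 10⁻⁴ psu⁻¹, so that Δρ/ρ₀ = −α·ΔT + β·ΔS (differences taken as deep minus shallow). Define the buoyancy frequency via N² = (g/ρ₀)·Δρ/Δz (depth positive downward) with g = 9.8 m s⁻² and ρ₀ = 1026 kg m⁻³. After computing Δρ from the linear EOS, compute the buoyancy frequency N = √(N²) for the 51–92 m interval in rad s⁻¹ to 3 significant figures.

0.0258 rad s⁻¹

ΔT = -11.3 K, ΔS = +0.90 psu (deep − shallow).
Δρ/ρ₀ = −αΔT + βΔS = 2.147 × 10⁻³ + 6.48 × 10⁻⁴ = 2.795 × 10⁻³, so Δρ ≈ 2.868 kg m⁻³.
N² = (g/ρ₀)·Δρ/Δz = g·(Δρ/ρ₀)/Δz = 9.8 × 2.795 × 10⁻³ / 41 = 6.6807 × 10⁻⁴ s⁻².
N = √(6.6807 × 10⁻⁴) = 0.025847 rad s⁻¹ ≈ 0.0258 rad s⁻¹.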